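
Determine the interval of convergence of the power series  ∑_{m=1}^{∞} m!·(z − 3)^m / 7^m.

The ratio of consecutive coefficients is (m+1) · 1/7 → ∞.
The ratio grows without bound, so the series diverges whenever (z − 3) ≠ 0; it converges only at z = 3. R = 0.

{3}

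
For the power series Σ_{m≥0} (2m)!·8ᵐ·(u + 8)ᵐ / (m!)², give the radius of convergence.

The ratio of consecutive coefficients is (2m+1)·(2m+2)/(m+1)² · 8 → 32.
Thus R = 1/(32) = 1/32.

R = 1/32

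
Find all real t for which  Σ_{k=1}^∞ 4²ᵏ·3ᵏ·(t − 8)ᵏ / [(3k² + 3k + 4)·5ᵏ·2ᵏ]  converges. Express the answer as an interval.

[187/24, 197/24]

Apply the ratio test: |a_{k+1}| / |a_k| = [(3k² + 3k + 4)/(3(k+1)² + 3(k+1) + 4)] · 16·3/(5·2), which tends to 24/5 as k → ∞.
Convergence for |t − 8| · 24/5 < 1, i.e. |t − 8| < 5/24. So R = 5/24.
At t = 197/24: absolute convergence follows by limit comparison with Σ 1/k².
Endpoint t = 187/24: the series is dominated by a constant times Σ 1/k², which converges (p = 2 > 1).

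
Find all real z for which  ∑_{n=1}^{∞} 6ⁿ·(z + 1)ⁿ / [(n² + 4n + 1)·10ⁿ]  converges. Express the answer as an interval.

The ratio of consecutive coefficients is [(n² + 4n + 1)/((n+1)² + 4(n+1) + 1)] · 6/10 → 3/5.
Hence the series converges for |z + 1| < 1/(3/5) = 5/3, so the radius of convergence is 5/3.
When z = 2/3, absolute convergence follows by limit comparison with Σ 1/n².
Endpoint z = -8/3: the terms are on the order of 1/n², so the series converges absolutely by comparison with the p-series (p = 2 > 1).

[-8/3, 2/3]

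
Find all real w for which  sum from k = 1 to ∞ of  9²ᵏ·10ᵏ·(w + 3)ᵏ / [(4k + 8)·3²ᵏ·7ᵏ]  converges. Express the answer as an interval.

By the ratio test, |a_{k+1}/a_k| = [(4k + 8)/(4(k+1) + 8)] · 81·10/(9·7) → 90/7.
Thus R = 1/(90/7) = 7/90.
When w = -263/90, the terms behave like c/k; limit comparison with the harmonic series gives divergence.
Check w = -277/90: the terms alternate in sign and decrease monotonically to 0 in absolute value (size ~ c/k), so the alternating series test gives convergence.

[-277/90, -263/90)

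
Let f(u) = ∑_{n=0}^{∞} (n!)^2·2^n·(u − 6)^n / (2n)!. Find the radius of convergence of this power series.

R = 2

By the ratio test, |a_{n+1}/a_n| = (n+1)²/[(2n+1)·(2n+2)] · 2 → 1/2.
Hence the series converges for |u − 6| < 1/(1/2) = 2, so the radius of convergence is 2.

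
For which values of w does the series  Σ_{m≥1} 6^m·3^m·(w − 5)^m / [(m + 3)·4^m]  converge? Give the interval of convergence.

[43/9, 47/9)

Ratio test: |a_{m+1}/a_m| = [(m + 3)/((m+1) + 3)] · 6·3/4 → 9/2 as m → ∞.
Hence the series converges for |w − 5| < 1/(9/2) = 2/9, so the radius of convergence is 2/9.
Check w = 47/9: the terms behave like c/m; limit comparison with the harmonic series gives divergence.
Endpoint w = 43/9: convergence follows from the alternating series test (terms decrease monotonically to 0).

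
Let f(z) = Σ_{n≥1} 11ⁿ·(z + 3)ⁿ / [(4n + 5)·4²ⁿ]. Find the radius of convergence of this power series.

R = 16/11

Ratio test: |a_{n+1}/a_n| = [(4n + 5)/(4(n+1) + 5)] · 11/16 → 11/16 as n → ∞.
Thus R = 1/(11/16) = 16/11.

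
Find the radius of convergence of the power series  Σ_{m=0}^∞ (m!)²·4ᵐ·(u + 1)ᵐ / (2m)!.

R = 1

Apply the ratio test: |a_{m+1}| / |a_m| = (m+1)²/[(2m+1)·(2m+2)] · 4, which tends to 1 as m → ∞.
So the series converges when |u + 1| < 1 and diverges when |u + 1| > 1; R = 1.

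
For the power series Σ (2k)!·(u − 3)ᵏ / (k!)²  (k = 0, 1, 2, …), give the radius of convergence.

Apply the ratio test: |a_{k+1}| / |a_k| = (2k+1)·(2k+2)/(k+1)², which tends to 4 as k → ∞.
The series converges when 4 · |u − 3| < 1, giving R = 1/4.

R = 1/4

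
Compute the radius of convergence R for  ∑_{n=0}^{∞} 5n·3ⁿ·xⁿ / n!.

By the ratio test, |a_{n+1}/a_n| = 5(n+1)/5n · 3 · 1/(n+1) → 0.
The limit is 0, so the series converges for all x; R = ∞.

R = ∞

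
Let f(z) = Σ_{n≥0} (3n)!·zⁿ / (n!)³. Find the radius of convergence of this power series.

R = 1/27

Apply the ratio test: |a_{n+1}| / |a_n| = (3n+1)·(3n+2)·(3n+3)/(n+1)³, which tends to 27 as n → ∞.
Convergence for |z| · 27 < 1, i.e. |z| < 1/27. So R = 1/27.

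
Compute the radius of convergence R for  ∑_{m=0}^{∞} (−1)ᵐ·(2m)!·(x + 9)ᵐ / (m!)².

R = 1/4

The ratio of consecutive coefficients is (2m+1)·(2m+2)/(m+1)² → 4.
Convergence for |x + 9| · 4 < 1, i.e. |x + 9| < 1/4. So R = 1/4.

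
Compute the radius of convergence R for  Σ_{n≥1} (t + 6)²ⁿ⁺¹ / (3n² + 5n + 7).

By the ratio test, |a_{n+1}/a_n| = (3n² + 5n + 7)/(3(n+1)² + 5(n+1) + 7) → 1.
Writing y = (t + 6)², the series in y has radius 1, so |t + 6| < √(1) = 1 and R = 1.

R = 1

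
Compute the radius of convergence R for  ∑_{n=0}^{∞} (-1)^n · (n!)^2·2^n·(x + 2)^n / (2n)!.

The ratio of consecutive coefficients is (n+1)²/[(2n+1)·(2n+2)] · 2 → 1/2.
Convergence for |x + 2| · 1/2 < 1, i.e. |x + 2| < 2. So R = 2.

R = 2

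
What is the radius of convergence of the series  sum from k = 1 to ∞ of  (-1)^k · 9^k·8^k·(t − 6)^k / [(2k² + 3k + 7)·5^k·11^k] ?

The ratio of consecutive coefficients is [(2k² + 3k + 7)/(2(k+1)² + 3(k+1) + 7)] · 9·8/(5·11) → 72/55.
Thus R = 1/(72/55) = 55/72.

R = 55/72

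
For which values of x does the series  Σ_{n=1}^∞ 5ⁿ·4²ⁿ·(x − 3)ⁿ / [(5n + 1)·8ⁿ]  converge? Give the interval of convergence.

Apply the ratio test: |a_{n+1}| / |a_n| = [(5n + 1)/(5(n+1) + 1)] · 5·16/8, which tends to 10 as n → ∞.
Convergence for |x − 3| · 10 < 1, i.e. |x − 3| < 1/10. So R = 1/10.
At x = 31/10: the terms are asymptotic to a nonzero constant times 1/n, so the series diverges by limit comparison with Σ 1/n.
When x = 29/10, convergence follows from the alternating series test (terms decrease monotonically to 0).

[29/10, 31/10)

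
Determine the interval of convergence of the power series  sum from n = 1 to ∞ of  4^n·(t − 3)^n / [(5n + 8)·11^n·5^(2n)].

[-263/4, 287/4)

By the ratio test, |a_{n+1}/a_n| = [(5n + 8)/(5(n+1) + 8)] · 4/(11·25) → 4/275.
Thus R = 1/(4/275) = 275/4.
When t = 287/4, comparison with the harmonic series Σ 1/n shows the series diverges.
Check t = -263/4: convergence follows from the alternating series test (terms decrease monotonically to 0).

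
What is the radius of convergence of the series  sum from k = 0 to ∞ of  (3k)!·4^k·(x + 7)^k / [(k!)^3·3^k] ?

Ratio test: |a_{k+1}/a_k| = (3k+1)·(3k+2)·(3k+3)/(k+1)³ · 4/3 → 36 as k → ∞.
Thus R = 1/(36) = 1/36.

R = 1/36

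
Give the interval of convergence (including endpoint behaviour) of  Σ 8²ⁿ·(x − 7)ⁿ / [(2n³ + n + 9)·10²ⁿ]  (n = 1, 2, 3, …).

The ratio of consecutive coefficients is [(2n³ + n + 9)/(2(n+1)³ + (n+1) + 9)] · 64/100 → 16/25.
Thus R = 1/(16/25) = 25/16.
When x = 137/16, the series is dominated by a constant times Σ 1/n³, which converges (p = 3 > 1).
Endpoint x = 87/16: the series is dominated by a constant times Σ 1/n³, which converges (p = 3 > 1).

[87/16, 137/16]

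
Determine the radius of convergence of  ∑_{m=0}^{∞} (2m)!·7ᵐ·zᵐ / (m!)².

R = 1/28

The ratio of consecutive coefficients is (2m+1)·(2m+2)/(m+1)² · 7 → 28.
Thus R = 1/(28) = 1/28.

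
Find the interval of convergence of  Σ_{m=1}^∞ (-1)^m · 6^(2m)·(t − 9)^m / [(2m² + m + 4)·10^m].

[157/18, 167/18]

Apply the ratio test: |a_{m+1}| / |a_m| = [(2m² + m + 4)/(2(m+1)² + (m+1) + 4)] · 36/10, which tends to 18/5 as m → ∞.
The series converges when 18/5 · |t − 9| < 1, giving R = 5/18.
When t = 167/18, the terms are on the order of 1/m², so the series converges absolutely by comparison with the p-series (p = 2 > 1).
Check t = 157/18: the terms are on the order of 1/m², so the series converges absolutely by comparison with the p-series (p = 2 > 1).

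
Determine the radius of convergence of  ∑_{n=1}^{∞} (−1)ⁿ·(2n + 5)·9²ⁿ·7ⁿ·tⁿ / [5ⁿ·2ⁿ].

Apply the ratio test: |a_{n+1}| / |a_n| = [(2(n+1) + 5)/(2n + 5)] · 81·7/(5·2), which tends to 567/10 as n → ∞.
The series converges when 567/10 · |t| < 1, giving R = 10/567.

R = 10/567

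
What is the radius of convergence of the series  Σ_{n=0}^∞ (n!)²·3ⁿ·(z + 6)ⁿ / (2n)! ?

R = 4/3

By the ratio test, |a_{n+1}/a_n| = (n+1)²/[(2n+1)·(2n+2)] · 3 → 3/4.
The series converges when 3/4 · |z + 6| < 1, giving R = 4/3.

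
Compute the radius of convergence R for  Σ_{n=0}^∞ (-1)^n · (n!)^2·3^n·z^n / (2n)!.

R = 4/3

The ratio of consecutive coefficients is (n+1)²/[(2n+1)·(2n+2)] · 3 → 3/4.
Convergence for |z| · 3/4 < 1, i.e. |z| < 4/3. So R = 4/3.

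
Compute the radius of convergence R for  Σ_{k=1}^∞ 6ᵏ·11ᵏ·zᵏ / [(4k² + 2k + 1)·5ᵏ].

R = 5/66

Ratio test: |a_{k+1}/a_k| = [(4k² + 2k + 1)/(4(k+1)² + 2(k+1) + 1)] · 6·11/5 → 66/5 as k → ∞.
Thus R = 1/(66/5) = 5/66.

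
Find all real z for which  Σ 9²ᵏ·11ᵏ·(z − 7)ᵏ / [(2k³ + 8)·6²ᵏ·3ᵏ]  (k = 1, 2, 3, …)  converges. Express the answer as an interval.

By the ratio test, |a_{k+1}/a_k| = [(2k³ + 8)/(2(k+1)³ + 8)] · 81·11/(36·3) → 33/4.
Convergence for |z − 7| · 33/4 < 1, i.e. |z − 7| < 4/33. So R = 4/33.
Endpoint z = 235/33: the series is dominated by a constant times Σ 1/k³, which converges (p = 3 > 1).
Check z = 227/33: the series is dominated by a constant times Σ 1/k³, which converges (p = 3 > 1).

[227/33, 235/33]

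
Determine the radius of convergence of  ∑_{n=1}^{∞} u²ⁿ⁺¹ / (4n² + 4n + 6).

Apply the ratio test: |a_{n+1}| / |a_n| = (4n² + 4n + 6)/(4(n+1)² + 4(n+1) + 6), which tends to 1 as n → ∞.
Writing y = u², the series in y has radius 1, so |u| < √(1) = 1 and R = 1.

R = 1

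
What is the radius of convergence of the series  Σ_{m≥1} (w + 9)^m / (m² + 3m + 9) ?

The ratio of consecutive coefficients is (m² + 3m + 9)/((m+1)² + 3(m+1) + 9) → 1.
Convergence for |w + 9| < 1, so R = 1.

R = 1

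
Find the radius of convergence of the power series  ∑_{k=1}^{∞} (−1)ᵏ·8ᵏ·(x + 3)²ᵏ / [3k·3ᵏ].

Ratio test: |a_{k+1}/a_k| = [3k/3(k+1)] · 8/3 → 8/3 as k → ∞.
Since the exponent of (x + 3) increases by 2 each term, convergence requires |x + 3|² < 3/8, hence R = √6/4.

R = √6/4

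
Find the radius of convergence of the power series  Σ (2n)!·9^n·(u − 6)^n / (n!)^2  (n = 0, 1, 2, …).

R = 1/36

By the ratio test, |a_{n+1}/a_n| = (2n+1)·(2n+2)/(n+1)² · 9 → 36.
Hence the series converges for |u − 6| < 1/(36) = 1/36, so the radius of convergence is 1/36.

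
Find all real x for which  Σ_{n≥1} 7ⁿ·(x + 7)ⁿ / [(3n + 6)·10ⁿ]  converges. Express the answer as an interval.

Apply the ratio test: |a_{n+1}| / |a_n| = [(3n + 6)/(3(n+1) + 6)] · 7/10, which tends to 7/10 as n → ∞.
Hence the series converges for |x + 7| < 1/(7/10) = 10/7, so the radius of convergence is 10/7.
Endpoint x = -39/7: comparison with the harmonic series Σ 1/n shows the series diverges.
Check x = -59/7: an alternating series whose terms decrease to 0 in absolute value, so it converges by the Leibniz criterion.

[-59/7, -39/7)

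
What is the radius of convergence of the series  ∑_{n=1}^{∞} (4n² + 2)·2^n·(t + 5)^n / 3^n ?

R = 3/2

The ratio of consecutive coefficients is [(4(n+1)² + 2)/(4n² + 2)] · 2/3 → 2/3.
The series converges when 2/3 · |t + 5| < 1, giving R = 3/2.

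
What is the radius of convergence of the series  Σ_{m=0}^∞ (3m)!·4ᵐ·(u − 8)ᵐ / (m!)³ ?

By the ratio test, |a_{m+1}/a_m| = (3m+1)·(3m+2)·(3m+3)/(m+1)³ · 4 → 108.
Thus R = 1/(108) = 1/108.

R = 1/108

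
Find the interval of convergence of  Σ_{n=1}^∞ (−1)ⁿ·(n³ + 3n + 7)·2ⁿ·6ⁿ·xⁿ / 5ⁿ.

Ratio test: |a_{n+1}/a_n| = [((n+1)³ + 3(n+1) + 7)/(n³ + 3n + 7)] · 2·6/5 → 12/5 as n → ∞.
Convergence for |x| · 12/5 < 1, i.e. |x| < 5/12. So R = 5/12.
At x = 5/12: the terms do not tend to 0, so the series diverges.
At x = -5/12: the terms do not tend to 0, so the series diverges.

(-5/12, 5/12)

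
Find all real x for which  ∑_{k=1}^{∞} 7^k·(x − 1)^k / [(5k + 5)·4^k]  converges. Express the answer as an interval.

[3/7, 11/7)

The ratio of consecutive coefficients is [(5k + 5)/(5(k+1) + 5)] · 7/4 → 7/4.
Hence the series converges for |x − 1| < 1/(7/4) = 4/7, so the radius of convergence is 4/7.
At x = 11/7: comparison with the harmonic series Σ 1/k shows the series diverges.
Endpoint x = 3/7: an alternating series whose terms decrease to 0 in absolute value, so it converges by the Leibniz criterion.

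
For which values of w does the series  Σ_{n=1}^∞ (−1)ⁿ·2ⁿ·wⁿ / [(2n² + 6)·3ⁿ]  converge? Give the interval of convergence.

[-3/2, 3/2]

The ratio of consecutive coefficients is [(2n² + 6)/(2(n+1)² + 6)] · 2/3 → 2/3.
Convergence for |w| · 2/3 < 1, i.e. |w| < 3/2. So R = 3/2.
At w = 3/2: the series is dominated by a constant times Σ 1/n², which converges (p = 2 > 1).
Check w = -3/2: the terms are on the order of 1/n², so the series converges absolutely by comparison with the p-series (p = 2 > 1).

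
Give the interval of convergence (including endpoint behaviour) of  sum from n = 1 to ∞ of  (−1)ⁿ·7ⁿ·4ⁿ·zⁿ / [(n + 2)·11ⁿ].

(-11/28, 11/28]

By the ratio test, |a_{n+1}/a_n| = [(n + 2)/((n+1) + 2)] · 7·4/11 → 28/11.
The series converges when 28/11 · |z| < 1, giving R = 11/28.
At z = 11/28: convergence follows from the alternating series test (terms decrease monotonically to 0).
When z = -11/28, the terms behave like c/n; limit comparison with the harmonic series gives divergence.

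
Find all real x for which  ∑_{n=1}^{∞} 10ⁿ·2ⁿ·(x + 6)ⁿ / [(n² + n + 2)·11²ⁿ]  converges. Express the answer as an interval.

The ratio of consecutive coefficients is [(n² + n + 2)/((n+1)² + (n+1) + 2)] · 10·2/121 → 20/121.
Convergence for |x + 6| · 20/121 < 1, i.e. |x + 6| < 121/20. So R = 121/20.
Check x = 1/20: the series is dominated by a constant times Σ 1/n², which converges (p = 2 > 1).
Check x = -241/20: absolute convergence follows by limit comparison with Σ 1/n².

[-241/20, 1/20]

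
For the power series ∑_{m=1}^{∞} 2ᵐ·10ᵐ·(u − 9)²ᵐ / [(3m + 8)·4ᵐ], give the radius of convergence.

Ratio test: |a_{m+1}/a_m| = [(3m + 8)/(3(m+1) + 8)] · 2·10/4 → 5 as m → ∞.
Since the exponent of (u − 9) increases by 2 each term, convergence requires |u − 9|² < 1/5, hence R = √5/5.

R = √5/5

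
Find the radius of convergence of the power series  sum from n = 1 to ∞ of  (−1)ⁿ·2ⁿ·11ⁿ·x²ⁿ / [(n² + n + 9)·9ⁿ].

R = 3√22/22

The ratio of consecutive coefficients is [(n² + n + 9)/((n+1)² + (n+1) + 9)] · 2·11/9 → 22/9.
Successive powers of x differ by 2, so the series converges when |x|² · 22/9 < 1, i.e. |x| < √(9/22). So R = 3√22/22.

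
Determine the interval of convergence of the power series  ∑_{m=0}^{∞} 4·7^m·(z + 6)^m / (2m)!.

The ratio of consecutive coefficients is 4/4 · 7 · 1/[(2m+1)·(2m+2)] → 0.
The limit is 0, so the series converges for all z; R = ∞.

(−∞, ∞)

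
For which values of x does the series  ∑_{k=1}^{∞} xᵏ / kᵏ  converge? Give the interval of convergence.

By the Cauchy root test, |a_k|^(1/k) = 1/k → 0.
The limit is 0 for every x, so R = ∞.

(−∞, ∞)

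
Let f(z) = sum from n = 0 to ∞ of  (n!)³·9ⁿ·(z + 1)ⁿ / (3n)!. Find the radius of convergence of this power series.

R = 3

Ratio test: |a_{n+1}/a_n| = (n+1)³/[(3n+1)·(3n+2)·(3n+3)] · 9 → 1/3 as n → ∞.
Hence the series converges for |z + 1| < 1/(1/3) = 3, so the radius of convergence is 3.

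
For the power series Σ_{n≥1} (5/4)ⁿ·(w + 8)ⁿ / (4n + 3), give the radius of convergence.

R = 4/5

Ratio test: |a_{n+1}/a_n| = [(4n + 3)/(4(n+1) + 3)] · 5/4 → 5/4 as n → ∞.
Convergence for |w + 8| · 5/4 < 1, i.e. |w + 8| < 4/5. So R = 4/5.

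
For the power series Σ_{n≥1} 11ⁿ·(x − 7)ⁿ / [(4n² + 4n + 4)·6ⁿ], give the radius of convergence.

Ratio test: |a_{n+1}/a_n| = [(4n² + 4n + 4)/(4(n+1)² + 4(n+1) + 4)] · 11/6 → 11/6 as n → ∞.
The series converges when 11/6 · |x − 7| < 1, giving R = 6/11.

R = 6/11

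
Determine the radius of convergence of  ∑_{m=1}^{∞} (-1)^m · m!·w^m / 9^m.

Apply the ratio test: |a_{m+1}| / |a_m| = (m+1) · 1/9, which tends to ∞ as m → ∞.
The ratio grows without bound, so the series diverges whenever w ≠ 0; it converges only at w = 0. R = 0.

R = 0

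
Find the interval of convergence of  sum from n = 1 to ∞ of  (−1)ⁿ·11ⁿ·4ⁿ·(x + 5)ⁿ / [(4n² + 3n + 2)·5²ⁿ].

[-245/44, -195/44]

Ratio test: |a_{n+1}/a_n| = [(4n² + 3n + 2)/(4(n+1)² + 3(n+1) + 2)] · 11·4/25 → 44/25 as n → ∞.
Convergence for |x + 5| · 44/25 < 1, i.e. |x + 5| < 25/44. So R = 25/44.
When x = -195/44, the series is dominated by a constant times Σ 1/n², which converges (p = 2 > 1).
When x = -245/44, the series is dominated by a constant times Σ 1/n², which converges (p = 2 > 1).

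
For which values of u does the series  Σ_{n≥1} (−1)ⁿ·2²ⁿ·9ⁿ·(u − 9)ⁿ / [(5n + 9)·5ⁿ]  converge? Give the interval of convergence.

Ratio test: |a_{n+1}/a_n| = [(5n + 9)/(5(n+1) + 9)] · 4·9/5 → 36/5 as n → ∞.
The series converges when 36/5 · |u − 9| < 1, giving R = 5/36.
When u = 329/36, an alternating series whose terms decrease to 0 in absolute value, so it converges by the Leibniz criterion.
At u = 319/36: the terms are asymptotic to a nonzero constant times 1/n, so the series diverges by limit comparison with Σ 1/n.

(319/36, 329/36]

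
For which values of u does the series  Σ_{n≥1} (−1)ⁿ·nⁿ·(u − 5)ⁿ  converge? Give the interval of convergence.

By the Cauchy root test, |a_n|^(1/n) = n → ∞.
Since the n-th root of |a_n| is unbounded, the series converges only at u = 5; R = 0.

{5}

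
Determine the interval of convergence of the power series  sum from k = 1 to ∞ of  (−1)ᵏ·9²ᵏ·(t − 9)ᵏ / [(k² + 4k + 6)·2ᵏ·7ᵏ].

Ratio test: |a_{k+1}/a_k| = [(k² + 4k + 6)/((k+1)² + 4(k+1) + 6)] · 81/(2·7) → 81/14 as k → ∞.
The series converges when 81/14 · |t − 9| < 1, giving R = 14/81.
Check t = 743/81: the terms are on the order of 1/k², so the series converges absolutely by comparison with the p-series (p = 2 > 1).
Check t = 715/81: absolute convergence follows by limit comparison with Σ 1/k².

[715/81, 743/81]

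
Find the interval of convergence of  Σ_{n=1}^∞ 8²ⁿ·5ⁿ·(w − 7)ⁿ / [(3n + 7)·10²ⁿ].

[107/16, 117/16)

Ratio test: |a_{n+1}/a_n| = [(3n + 7)/(3(n+1) + 7)] · 64·5/100 → 16/5 as n → ∞.
Convergence for |w − 7| · 16/5 < 1, i.e. |w − 7| < 5/16. So R = 5/16.
Check w = 117/16: the terms behave like c/n; limit comparison with the harmonic series gives divergence.
When w = 107/16, an alternating series whose terms decrease to 0 in absolute value, so it converges by the Leibniz criterion.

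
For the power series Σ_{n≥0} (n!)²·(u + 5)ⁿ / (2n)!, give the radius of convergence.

R = 4

Ratio test: |a_{n+1}/a_n| = (n+1)²/[(2n+1)·(2n+2)] → 1/4 as n → ∞.
The series converges when 1/4 · |u + 5| < 1, giving R = 4.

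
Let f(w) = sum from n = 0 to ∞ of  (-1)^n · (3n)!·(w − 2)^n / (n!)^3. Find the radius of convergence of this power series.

R = 1/27

Apply the ratio test: |a_{n+1}| / |a_n| = (3n+1)·(3n+2)·(3n+3)/(n+1)³, which tends to 27 as n → ∞.
Convergence for |w − 2| · 27 < 1, i.e. |w − 2| < 1/27. So R = 1/27.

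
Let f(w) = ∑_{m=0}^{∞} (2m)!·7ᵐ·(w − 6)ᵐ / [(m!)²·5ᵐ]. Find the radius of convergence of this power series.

R = 5/28

Apply the ratio test: |a_{m+1}| / |a_m| = (2m+1)·(2m+2)/(m+1)² · 7/5, which tends to 28/5 as m → ∞.
Hence the series converges for |w − 6| < 1/(28/5) = 5/28, so the radius of convergence is 5/28.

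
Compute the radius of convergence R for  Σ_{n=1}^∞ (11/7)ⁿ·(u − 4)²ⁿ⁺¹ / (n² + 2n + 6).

By the ratio test, |a_{n+1}/a_n| = [(n² + 2n + 6)/((n+1)² + 2(n+1) + 6)] · 11/7 → 11/7.
Successive powers of (u − 4) differ by 2, so the series converges when |u − 4|² · 11/7 < 1, i.e. |u − 4| < √(7/11). So R = √77/11.

R = √77/11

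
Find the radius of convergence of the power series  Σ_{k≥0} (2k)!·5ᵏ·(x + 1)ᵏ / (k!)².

By the ratio test, |a_{k+1}/a_k| = (2k+1)·(2k+2)/(k+1)² · 5 → 20.
Convergence for |x + 1| · 20 < 1, i.e. |x + 1| < 1/20. So R = 1/20.

R = 1/20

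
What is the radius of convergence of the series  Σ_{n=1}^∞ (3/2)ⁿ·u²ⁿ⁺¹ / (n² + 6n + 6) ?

Ratio test: |a_{n+1}/a_n| = [(n² + 6n + 6)/((n+1)² + 6(n+1) + 6)] · 3/2 → 3/2 as n → ∞.
Successive powers of u differ by 2, so the series converges when |u|² · 3/2 < 1, i.e. |u| < √(2/3). So R = √6/3.

R = √6/3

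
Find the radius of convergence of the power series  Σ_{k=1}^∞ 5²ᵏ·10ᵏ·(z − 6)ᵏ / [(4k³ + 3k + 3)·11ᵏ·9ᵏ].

R = 99/250

The ratio of consecutive coefficients is [(4k³ + 3k + 3)/(4(k+1)³ + 3(k+1) + 3)] · 25·10/(11·9) → 250/99.
Hence the series converges for |z − 6| < 1/(250/99) = 99/250, so the radius of convergence is 99/250.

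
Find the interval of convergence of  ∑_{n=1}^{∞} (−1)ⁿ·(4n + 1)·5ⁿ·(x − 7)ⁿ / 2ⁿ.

The ratio of consecutive coefficients is [(4(n+1) + 1)/(4n + 1)] · 5/2 → 5/2.
The series converges when 5/2 · |x − 7| < 1, giving R = 2/5.
When x = 37/5, the terms have absolute value of order n, which does not tend to 0, so the series diverges by the divergence test.
Endpoint x = 33/5: the terms do not tend to 0, so the series diverges.

(33/5, 37/5)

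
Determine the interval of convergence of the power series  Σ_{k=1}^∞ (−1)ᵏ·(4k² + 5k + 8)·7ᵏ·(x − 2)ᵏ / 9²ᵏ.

(-67/7, 95/7)

Ratio test: |a_{k+1}/a_k| = [(4(k+1)² + 5(k+1) + 8)/(4k² + 5k + 8)] · 7/81 → 7/81 as k → ∞.
Hence the series converges for |x − 2| < 1/(7/81) = 81/7, so the radius of convergence is 81/7.
Check x = 95/7: the k-th term does not approach 0; divergence by the term test.
At x = -67/7: the terms do not tend to 0, so the series diverges.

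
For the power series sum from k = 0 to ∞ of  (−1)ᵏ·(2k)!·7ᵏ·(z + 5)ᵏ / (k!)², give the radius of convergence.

R = 1/28

By the ratio test, |a_{k+1}/a_k| = (2k+1)·(2k+2)/(k+1)² · 7 → 28.
The series converges when 28 · |z + 5| < 1, giving R = 1/28.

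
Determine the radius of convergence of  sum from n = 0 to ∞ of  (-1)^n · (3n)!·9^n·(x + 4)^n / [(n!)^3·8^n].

Apply the ratio test: |a_{n+1}| / |a_n| = (3n+1)·(3n+2)·(3n+3)/(n+1)³ · 9/8, which tends to 243/8 as n → ∞.
Thus R = 1/(243/8) = 8/243.

R = 8/243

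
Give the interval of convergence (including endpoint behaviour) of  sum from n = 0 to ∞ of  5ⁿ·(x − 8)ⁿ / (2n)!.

The ratio of consecutive coefficients is 5 · 1/[(2n+1)·(2n+2)] → 0.
The limit is 0, so the series converges for all x; R = ∞.

(−∞, ∞)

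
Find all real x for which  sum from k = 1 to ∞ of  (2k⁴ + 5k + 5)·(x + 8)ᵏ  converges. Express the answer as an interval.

The ratio of consecutive coefficients is (2(k+1)⁴ + 5(k+1) + 5)/(2k⁴ + 5k + 5) → 1.
Hence R = 1.
Check x = -7: the terms have absolute value of order k⁴, which does not tend to 0, so the series diverges by the divergence test.
At x = -9: the terms have absolute value of order k⁴, which does not tend to 0, so the series diverges by the divergence test.

(-9, -7)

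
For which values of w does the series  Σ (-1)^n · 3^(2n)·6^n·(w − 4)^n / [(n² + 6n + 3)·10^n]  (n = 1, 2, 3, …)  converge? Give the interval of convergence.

The ratio of consecutive coefficients is [(n² + 6n + 3)/((n+1)² + 6(n+1) + 3)] · 9·6/10 → 27/5.
Thus R = 1/(27/5) = 5/27.
At w = 113/27: the series is dominated by a constant times Σ 1/n², which converges (p = 2 > 1).
Endpoint w = 103/27: absolute convergence follows by limit comparison with Σ 1/n².

[103/27, 113/27]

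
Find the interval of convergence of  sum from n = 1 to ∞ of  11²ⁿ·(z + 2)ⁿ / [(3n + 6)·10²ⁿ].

By the ratio test, |a_{n+1}/a_n| = [(3n + 6)/(3(n+1) + 6)] · 121/100 → 121/100.
The series converges when 121/100 · |z + 2| < 1, giving R = 100/121.
Check z = -142/121: comparison with the harmonic series Σ 1/n shows the series diverges.
At z = -342/121: convergence follows from the alternating series test (terms decrease monotonically to 0).

[-342/121, -142/121)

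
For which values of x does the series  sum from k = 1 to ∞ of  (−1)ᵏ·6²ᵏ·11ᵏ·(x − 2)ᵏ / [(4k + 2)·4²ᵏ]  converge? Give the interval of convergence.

The ratio of consecutive coefficients is [(4k + 2)/(4(k+1) + 2)] · 36·11/16 → 99/4.
The series converges when 99/4 · |x − 2| < 1, giving R = 4/99.
At x = 202/99: convergence follows from the alternating series test (terms decrease monotonically to 0).
When x = 194/99, the terms behave like c/k; limit comparison with the harmonic series gives divergence.

(194/99, 202/99]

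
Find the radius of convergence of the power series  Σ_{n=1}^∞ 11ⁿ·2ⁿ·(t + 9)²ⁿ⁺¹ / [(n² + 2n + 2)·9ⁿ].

R = 3√22/22

By the ratio test, |a_{n+1}/a_n| = [(n² + 2n + 2)/((n+1)² + 2(n+1) + 2)] · 11·2/9 → 22/9.
Successive powers of (t + 9) differ by 2, so the series converges when |t + 9|² · 22/9 < 1, i.e. |t + 9| < √(9/22). So R = 3√22/22.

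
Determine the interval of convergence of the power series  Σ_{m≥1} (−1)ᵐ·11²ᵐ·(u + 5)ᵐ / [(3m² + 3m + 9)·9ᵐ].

Ratio test: |a_{m+1}/a_m| = [(3m² + 3m + 9)/(3(m+1)² + 3(m+1) + 9)] · 121/9 → 121/9 as m → ∞.
Convergence for |u + 5| · 121/9 < 1, i.e. |u + 5| < 9/121. So R = 9/121.
Check u = -596/121: absolute convergence follows by limit comparison with Σ 1/m².
Endpoint u = -614/121: the series is dominated by a constant times Σ 1/m², which converges (p = 2 > 1).

[-614/121, -596/121]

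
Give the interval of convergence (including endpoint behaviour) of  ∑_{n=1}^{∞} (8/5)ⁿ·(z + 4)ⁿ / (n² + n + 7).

[-37/8, -27/8]

Apply the ratio test: |a_{n+1}| / |a_n| = [(n² + n + 7)/((n+1)² + (n+1) + 7)] · 8/5, which tends to 8/5 as n → ∞.
Hence the series converges for |z + 4| < 1/(8/5) = 5/8, so the radius of convergence is 5/8.
Check z = -27/8: the terms are on the order of 1/n², so the series converges absolutely by comparison with the p-series (p = 2 > 1).
Check z = -37/8: the series is dominated by a constant times Σ 1/n², which converges (p = 2 > 1).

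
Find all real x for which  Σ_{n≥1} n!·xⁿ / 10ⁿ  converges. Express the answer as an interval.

Ratio test: |a_{n+1}/a_n| = (n+1) · 1/10 → ∞ as n → ∞.
The terms grow without bound for any x ≠ 0, so R = 0 (convergence only at x = 0).

{0}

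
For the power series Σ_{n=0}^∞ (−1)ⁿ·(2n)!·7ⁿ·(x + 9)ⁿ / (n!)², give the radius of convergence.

R = 1/28

The ratio of consecutive coefficients is (2n+1)·(2n+2)/(n+1)² · 7 → 28.
Thus R = 1/(28) = 1/28.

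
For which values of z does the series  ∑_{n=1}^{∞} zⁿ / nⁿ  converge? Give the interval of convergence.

(−∞, ∞)

By the Cauchy root test, |a_n|^(1/n) = 1/n → 0.
The limit is 0 for every z, so R = ∞.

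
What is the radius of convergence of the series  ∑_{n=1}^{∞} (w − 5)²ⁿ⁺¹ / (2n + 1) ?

Ratio test: |a_{n+1}/a_n| = (2n + 1)/(2(n+1) + 1) → 1 as n → ∞.
Successive powers of (w − 5) differ by 2, so the series converges when |w − 5|² · 1 < 1, i.e. |w − 5| < √(1) = 1. So R = 1.

R = 1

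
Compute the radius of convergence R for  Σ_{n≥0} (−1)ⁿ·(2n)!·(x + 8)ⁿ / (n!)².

The ratio of consecutive coefficients is (2n+1)·(2n+2)/(n+1)² → 4.
Thus R = 1/(4) = 1/4.

R = 1/4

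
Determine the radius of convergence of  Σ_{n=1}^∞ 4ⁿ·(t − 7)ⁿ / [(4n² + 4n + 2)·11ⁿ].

The ratio of consecutive coefficients is [(4n² + 4n + 2)/(4(n+1)² + 4(n+1) + 2)] · 4/11 → 4/11.
Thus R = 1/(4/11) = 11/4.

R = 11/4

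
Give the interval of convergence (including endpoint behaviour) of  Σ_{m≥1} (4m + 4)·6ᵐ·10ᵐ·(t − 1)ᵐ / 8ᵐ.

Apply the ratio test: |a_{m+1}| / |a_m| = [(4(m+1) + 4)/(4m + 4)] · 6·10/8, which tends to 15/2 as m → ∞.
Convergence for |t − 1| · 15/2 < 1, i.e. |t − 1| < 2/15. So R = 2/15.
Endpoint t = 17/15: the terms do not tend to 0, so the series diverges.
Endpoint t = 13/15: the m-th term does not approach 0; divergence by the term test.

(13/15, 17/15)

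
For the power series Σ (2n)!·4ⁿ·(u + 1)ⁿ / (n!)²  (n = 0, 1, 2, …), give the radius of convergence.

Apply the ratio test: |a_{n+1}| / |a_n| = (2n+1)·(2n+2)/(n+1)² · 4, which tends to 16 as n → ∞.
Convergence for |u + 1| · 16 < 1, i.e. |u + 1| < 1/16. So R = 1/16.

R = 1/16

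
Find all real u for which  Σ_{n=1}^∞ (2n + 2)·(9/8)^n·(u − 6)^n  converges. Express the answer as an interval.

By the ratio test, |a_{n+1}/a_n| = [(2(n+1) + 2)/(2n + 2)] · 9/8 → 9/8.
Hence the series converges for |u − 6| < 1/(9/8) = 8/9, so the radius of convergence is 8/9.
When u = 62/9, the terms have absolute value of order n, which does not tend to 0, so the series diverges by the divergence test.
Check u = 46/9: the terms have absolute value of order n, which does not tend to 0, so the series diverges by the divergence test.

(46/9, 62/9)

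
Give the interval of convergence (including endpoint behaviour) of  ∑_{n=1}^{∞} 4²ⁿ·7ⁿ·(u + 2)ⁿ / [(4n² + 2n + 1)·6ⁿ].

Apply the ratio test: |a_{n+1}| / |a_n| = [(4n² + 2n + 1)/(4(n+1)² + 2(n+1) + 1)] · 16·7/6, which tends to 56/3 as n → ∞.
Thus R = 1/(56/3) = 3/56.
When u = -109/56, the terms are on the order of 1/n², so the series converges absolutely by comparison with the p-series (p = 2 > 1).
When u = -115/56, absolute convergence follows by limit comparison with Σ 1/n².

[-115/56, -109/56]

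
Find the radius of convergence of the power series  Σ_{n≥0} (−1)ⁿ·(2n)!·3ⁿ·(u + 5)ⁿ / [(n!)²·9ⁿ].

Apply the ratio test: |a_{n+1}| / |a_n| = (2n+1)·(2n+2)/(n+1)² · 3/9, which tends to 4/3 as n → ∞.
The series converges when 4/3 · |u + 5| < 1, giving R = 3/4.

R = 3/4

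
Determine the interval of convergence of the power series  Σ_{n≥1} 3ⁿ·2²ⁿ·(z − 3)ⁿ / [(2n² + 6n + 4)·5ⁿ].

Ratio test: |a_{n+1}/a_n| = [(2n² + 6n + 4)/(2(n+1)² + 6(n+1) + 4)] · 3·4/5 → 12/5 as n → ∞.
Hence the series converges for |z − 3| < 1/(12/5) = 5/12, so the radius of convergence is 5/12.
At z = 41/12: the series is dominated by a constant times Σ 1/n², which converges (p = 2 > 1).
Endpoint z = 31/12: the series is dominated by a constant times Σ 1/n², which converges (p = 2 > 1).

[31/12, 41/12]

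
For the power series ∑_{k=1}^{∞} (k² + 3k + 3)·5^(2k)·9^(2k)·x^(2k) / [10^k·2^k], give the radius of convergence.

The ratio of consecutive coefficients is [((k+1)² + 3(k+1) + 3)/(k² + 3k + 3)] · 25·81/(10·2) → 405/4.
Successive powers of x differ by 2, so the series converges when |x|² · 405/4 < 1, i.e. |x| < √(4/405). So R = 2√5/45.

R = 2√5/45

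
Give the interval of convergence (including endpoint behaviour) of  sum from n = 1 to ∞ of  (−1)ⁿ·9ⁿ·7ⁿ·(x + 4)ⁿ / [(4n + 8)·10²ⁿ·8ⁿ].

(-1052/63, 548/63]

The ratio of consecutive coefficients is [(4n + 8)/(4(n+1) + 8)] · 9·7/(100·8) → 63/800.
Thus R = 1/(63/800) = 800/63.
Check x = 548/63: convergence follows from the alternating series test (terms decrease monotonically to 0).
Endpoint x = -1052/63: the terms are asymptotic to a nonzero constant times 1/n, so the series diverges by limit comparison with Σ 1/n.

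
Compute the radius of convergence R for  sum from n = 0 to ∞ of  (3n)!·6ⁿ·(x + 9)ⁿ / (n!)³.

R = 1/162

Apply the ratio test: |a_{n+1}| / |a_n| = (3n+1)·(3n+2)·(3n+3)/(n+1)³ · 6, which tends to 162 as n → ∞.
Thus R = 1/(162) = 1/162.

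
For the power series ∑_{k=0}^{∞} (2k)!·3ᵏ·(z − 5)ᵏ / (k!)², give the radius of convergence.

By the ratio test, |a_{k+1}/a_k| = (2k+1)·(2k+2)/(k+1)² · 3 → 12.
Convergence for |z − 5| · 12 < 1, i.e. |z − 5| < 1/12. So R = 1/12.

R = 1/12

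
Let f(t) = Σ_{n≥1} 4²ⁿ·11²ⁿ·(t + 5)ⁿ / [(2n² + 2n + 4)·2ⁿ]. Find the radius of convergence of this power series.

Apply the ratio test: |a_{n+1}| / |a_n| = [(2n² + 2n + 4)/(2(n+1)² + 2(n+1) + 4)] · 16·121/2, which tends to 968 as n → ∞.
Thus R = 1/(968) = 1/968.

R = 1/968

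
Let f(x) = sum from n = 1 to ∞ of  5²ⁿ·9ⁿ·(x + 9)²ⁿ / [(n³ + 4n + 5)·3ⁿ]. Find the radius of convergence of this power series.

R = √3/15

Apply the ratio test: |a_{n+1}| / |a_n| = [(n³ + 4n + 5)/((n+1)³ + 4(n+1) + 5)] · 25·9/3, which tends to 75 as n → ∞.
Since the exponent of (x + 9) increases by 2 each term, convergence requires |x + 9|² < 1/75, hence R = √3/15.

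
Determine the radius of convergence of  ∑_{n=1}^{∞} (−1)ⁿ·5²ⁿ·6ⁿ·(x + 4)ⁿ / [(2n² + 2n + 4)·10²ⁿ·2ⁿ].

Ratio test: |a_{n+1}/a_n| = [(2n² + 2n + 4)/(2(n+1)² + 2(n+1) + 4)] · 25·6/(100·2) → 3/4 as n → ∞.
Hence the series converges for |x + 4| < 1/(3/4) = 4/3, so the radius of convergence is 4/3.

R = 4/3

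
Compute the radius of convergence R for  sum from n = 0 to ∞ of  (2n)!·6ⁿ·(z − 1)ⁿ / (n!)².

R = 1/24

The ratio of consecutive coefficients is (2n+1)·(2n+2)/(n+1)² · 6 → 24.
Hence the series converges for |z − 1| < 1/(24) = 1/24, so the radius of convergence is 1/24.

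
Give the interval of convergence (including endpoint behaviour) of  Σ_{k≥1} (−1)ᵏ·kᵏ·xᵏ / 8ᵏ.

{0}

By the Cauchy root test, |a_k|^(1/k) = k/8 → ∞.
The root grows without bound, so R = 0 (convergence only at x = 0).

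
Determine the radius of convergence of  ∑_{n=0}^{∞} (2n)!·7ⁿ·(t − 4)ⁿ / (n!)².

R = 1/28

Ratio test: |a_{n+1}/a_n| = (2n+1)·(2n+2)/(n+1)² · 7 → 28 as n → ∞.
Convergence for |t − 4| · 28 < 1, i.e. |t − 4| < 1/28. So R = 1/28.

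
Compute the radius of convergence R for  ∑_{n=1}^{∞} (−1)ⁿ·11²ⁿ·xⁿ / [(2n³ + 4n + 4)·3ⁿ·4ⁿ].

Apply the ratio test: |a_{n+1}| / |a_n| = [(2n³ + 4n + 4)/(2(n+1)³ + 4(n+1) + 4)] · 121/(3·4), which tends to 121/12 as n → ∞.
Thus R = 1/(121/12) = 12/121.

R = 12/121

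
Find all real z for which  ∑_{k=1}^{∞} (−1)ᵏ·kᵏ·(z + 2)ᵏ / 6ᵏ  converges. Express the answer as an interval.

{-2}

Root test: |a_k|^(1/k) = k/6 → ∞.
The root grows without bound, so R = 0 (convergence only at z = -2).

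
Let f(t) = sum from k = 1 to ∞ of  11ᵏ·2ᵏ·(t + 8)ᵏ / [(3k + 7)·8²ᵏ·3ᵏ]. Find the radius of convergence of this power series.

R = 96/11

Ratio test: |a_{k+1}/a_k| = [(3k + 7)/(3(k+1) + 7)] · 11·2/(64·3) → 11/96 as k → ∞.
Convergence for |t + 8| · 11/96 < 1, i.e. |t + 8| < 96/11. So R = 96/11.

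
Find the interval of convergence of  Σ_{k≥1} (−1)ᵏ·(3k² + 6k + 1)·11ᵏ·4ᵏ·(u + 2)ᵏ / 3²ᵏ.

Ratio test: |a_{k+1}/a_k| = [(3(k+1)² + 6(k+1) + 1)/(3k² + 6k + 1)] · 11·4/9 → 44/9 as k → ∞.
Hence the series converges for |u + 2| < 1/(44/9) = 9/44, so the radius of convergence is 9/44.
Check u = -79/44: the terms do not tend to 0, so the series diverges.
At u = -97/44: the terms do not tend to 0, so the series diverges.

(-97/44, -79/44)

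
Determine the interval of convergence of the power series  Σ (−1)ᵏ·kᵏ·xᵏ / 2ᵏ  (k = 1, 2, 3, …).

{0}

Root test: |a_k|^(1/k) = k/2 → ∞.
Since the k-th root of |a_k| is unbounded, the series converges only at x = 0; R = 0.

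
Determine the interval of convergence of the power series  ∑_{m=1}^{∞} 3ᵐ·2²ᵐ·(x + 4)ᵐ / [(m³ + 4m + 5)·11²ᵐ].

[-169/12, 73/12]

The ratio of consecutive coefficients is [(m³ + 4m + 5)/((m+1)³ + 4(m+1) + 5)] · 3·4/121 → 12/121.
Hence the series converges for |x + 4| < 1/(12/121) = 121/12, so the radius of convergence is 121/12.
At x = 73/12: absolute convergence follows by limit comparison with Σ 1/m³.
Check x = -169/12: absolute convergence follows by limit comparison with Σ 1/m³.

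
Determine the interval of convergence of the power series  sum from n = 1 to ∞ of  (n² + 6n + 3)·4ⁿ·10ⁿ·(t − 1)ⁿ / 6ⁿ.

(17/20, 23/20)

By the ratio test, |a_{n+1}/a_n| = [((n+1)² + 6(n+1) + 3)/(n² + 6n + 3)] · 4·10/6 → 20/3.
Convergence for |t − 1| · 20/3 < 1, i.e. |t − 1| < 3/20. So R = 3/20.
When t = 23/20, the terms have absolute value of order n², which does not tend to 0, so the series diverges by the divergence test.
When t = 17/20, the terms do not tend to 0, so the series diverges.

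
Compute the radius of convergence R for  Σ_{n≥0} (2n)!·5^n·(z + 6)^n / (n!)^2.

R = 1/20

By the ratio test, |a_{n+1}/a_n| = (2n+1)·(2n+2)/(n+1)² · 5 → 20.
Convergence for |z + 6| · 20 < 1, i.e. |z + 6| < 1/20. So R = 1/20.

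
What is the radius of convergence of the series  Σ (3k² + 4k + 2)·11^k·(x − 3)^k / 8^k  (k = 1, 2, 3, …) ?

R = 8/11

Apply the ratio test: |a_{k+1}| / |a_k| = [(3(k+1)² + 4(k+1) + 2)/(3k² + 4k + 2)] · 11/8, which tends to 11/8 as k → ∞.
The series converges when 11/8 · |x − 3| < 1, giving R = 8/11.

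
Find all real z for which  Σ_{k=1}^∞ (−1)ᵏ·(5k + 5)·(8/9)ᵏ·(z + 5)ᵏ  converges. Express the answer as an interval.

Ratio test: |a_{k+1}/a_k| = [(5(k+1) + 5)/(5k + 5)] · 8/9 → 8/9 as k → ∞.
Hence the series converges for |z + 5| < 1/(8/9) = 9/8, so the radius of convergence is 9/8.
At z = -31/8: the terms do not tend to 0, so the series diverges.
At z = -49/8: the terms do not tend to 0, so the series diverges.

(-49/8, -31/8)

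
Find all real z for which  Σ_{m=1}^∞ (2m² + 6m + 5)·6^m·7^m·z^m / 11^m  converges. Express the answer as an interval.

By the ratio test, |a_{m+1}/a_m| = [(2(m+1)² + 6(m+1) + 5)/(2m² + 6m + 5)] · 6·7/11 → 42/11.
Thus R = 1/(42/11) = 11/42.
Endpoint z = 11/42: the m-th term does not approach 0; divergence by the term test.
Check z = -11/42: the m-th term does not approach 0; divergence by the term test.

(-11/42, 11/42)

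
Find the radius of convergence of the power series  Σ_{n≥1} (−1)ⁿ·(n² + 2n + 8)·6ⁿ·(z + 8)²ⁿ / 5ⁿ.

R = √30/6

By the ratio test, |a_{n+1}/a_n| = [((n+1)² + 2(n+1) + 8)/(n² + 2n + 8)] · 6/5 → 6/5.
Writing y = (z + 8)², the series in y has radius 5/6, so |z + 8| < √(5/6) and R = √30/6.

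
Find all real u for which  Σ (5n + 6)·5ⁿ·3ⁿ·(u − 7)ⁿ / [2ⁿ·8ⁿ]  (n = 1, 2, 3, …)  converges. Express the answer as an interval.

(89/15, 121/15)

By the ratio test, |a_{n+1}/a_n| = [(5(n+1) + 6)/(5n + 6)] · 5·3/(2·8) → 15/16.
The series converges when 15/16 · |u − 7| < 1, giving R = 16/15.
At u = 121/15: the terms have absolute value of order n, which does not tend to 0, so the series diverges by the divergence test.
When u = 89/15, the terms have absolute value of order n, which does not tend to 0, so the series diverges by the divergence test.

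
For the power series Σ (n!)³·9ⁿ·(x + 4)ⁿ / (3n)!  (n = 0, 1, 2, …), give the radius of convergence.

R = 3

By the ratio test, |a_{n+1}/a_n| = (n+1)³/[(3n+1)·(3n+2)·(3n+3)] · 9 → 1/3.
Hence the series converges for |x + 4| < 1/(1/3) = 3, so the radius of convergence is 3.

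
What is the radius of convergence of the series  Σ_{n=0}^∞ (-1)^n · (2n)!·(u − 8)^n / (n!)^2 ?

R = 1/4

Ratio test: |a_{n+1}/a_n| = (2n+1)·(2n+2)/(n+1)² → 4 as n → ∞.
The series converges when 4 · |u − 8| < 1, giving R = 1/4.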